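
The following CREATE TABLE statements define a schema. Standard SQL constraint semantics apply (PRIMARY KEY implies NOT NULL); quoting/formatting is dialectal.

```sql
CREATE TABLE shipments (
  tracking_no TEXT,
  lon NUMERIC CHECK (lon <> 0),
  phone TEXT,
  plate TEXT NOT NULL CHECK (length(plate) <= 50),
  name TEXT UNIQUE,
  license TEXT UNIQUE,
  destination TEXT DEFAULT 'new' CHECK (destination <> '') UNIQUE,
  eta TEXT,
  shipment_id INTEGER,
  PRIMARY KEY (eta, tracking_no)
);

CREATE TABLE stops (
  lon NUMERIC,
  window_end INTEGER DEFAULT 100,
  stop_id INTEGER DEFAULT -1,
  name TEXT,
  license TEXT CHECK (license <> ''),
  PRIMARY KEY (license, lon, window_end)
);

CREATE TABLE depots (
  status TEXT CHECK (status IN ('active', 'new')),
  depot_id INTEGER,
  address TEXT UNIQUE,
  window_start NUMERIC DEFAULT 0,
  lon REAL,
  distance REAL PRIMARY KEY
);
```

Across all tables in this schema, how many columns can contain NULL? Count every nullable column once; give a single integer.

shipments: 6 nullable (lon, phone, name, license, destination, shipment_id — PK (eta, tracking_no) and explicit NOT NULL columns excluded).
stops: 2 nullable (stop_id, name — PK (license, lon, window_end) and explicit NOT NULL columns excluded).
depots: 5 nullable (status, depot_id, address, window_start, lon — PK (distance) and explicit NOT NULL columns excluded).
Total: 6 + 2 + 5 = 13.

13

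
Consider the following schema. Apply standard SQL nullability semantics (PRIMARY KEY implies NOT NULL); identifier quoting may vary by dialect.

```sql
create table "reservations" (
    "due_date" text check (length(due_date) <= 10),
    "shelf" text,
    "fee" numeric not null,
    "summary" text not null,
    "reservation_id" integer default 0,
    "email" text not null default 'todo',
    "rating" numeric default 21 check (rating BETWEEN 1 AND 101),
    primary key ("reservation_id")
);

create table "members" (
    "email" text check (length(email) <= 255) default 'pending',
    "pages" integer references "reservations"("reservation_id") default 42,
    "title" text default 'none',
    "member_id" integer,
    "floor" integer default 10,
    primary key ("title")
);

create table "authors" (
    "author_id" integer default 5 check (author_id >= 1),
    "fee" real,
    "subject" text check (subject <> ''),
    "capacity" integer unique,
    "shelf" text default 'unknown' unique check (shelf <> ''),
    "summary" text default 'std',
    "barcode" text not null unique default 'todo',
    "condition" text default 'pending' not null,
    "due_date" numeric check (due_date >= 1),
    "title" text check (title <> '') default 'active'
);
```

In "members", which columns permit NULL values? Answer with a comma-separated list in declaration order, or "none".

- email: CHECK does not forbid NULL (a CHECK constraint passes when its expression is NULL) → nullable.
- pages: a foreign key column may be NULL unless separately constrained → nullable.
- title: part of the PRIMARY KEY, which implies NOT NULL → not nullable.
- member_id: no NOT NULL constraint applies → nullable.
- floor: DEFAULT only fills an omitted column; an explicit NULL is still allowed → nullable.

email, pages, member_id, floor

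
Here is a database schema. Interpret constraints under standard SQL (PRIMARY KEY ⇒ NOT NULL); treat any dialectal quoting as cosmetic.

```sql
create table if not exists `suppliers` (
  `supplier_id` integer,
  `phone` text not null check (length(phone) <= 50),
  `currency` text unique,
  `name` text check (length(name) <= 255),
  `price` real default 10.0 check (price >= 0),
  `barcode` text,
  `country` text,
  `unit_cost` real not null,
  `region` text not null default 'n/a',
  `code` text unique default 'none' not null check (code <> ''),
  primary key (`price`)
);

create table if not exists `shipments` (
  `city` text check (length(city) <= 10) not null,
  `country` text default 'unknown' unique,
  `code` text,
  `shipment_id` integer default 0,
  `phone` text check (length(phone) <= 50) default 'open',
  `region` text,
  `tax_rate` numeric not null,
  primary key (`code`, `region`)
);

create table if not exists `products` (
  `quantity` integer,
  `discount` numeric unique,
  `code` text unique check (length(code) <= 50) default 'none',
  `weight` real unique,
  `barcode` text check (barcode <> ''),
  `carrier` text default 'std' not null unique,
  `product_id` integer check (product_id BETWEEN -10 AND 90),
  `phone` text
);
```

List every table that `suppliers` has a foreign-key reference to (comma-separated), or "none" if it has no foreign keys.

No column in suppliers has a REFERENCES clause.

none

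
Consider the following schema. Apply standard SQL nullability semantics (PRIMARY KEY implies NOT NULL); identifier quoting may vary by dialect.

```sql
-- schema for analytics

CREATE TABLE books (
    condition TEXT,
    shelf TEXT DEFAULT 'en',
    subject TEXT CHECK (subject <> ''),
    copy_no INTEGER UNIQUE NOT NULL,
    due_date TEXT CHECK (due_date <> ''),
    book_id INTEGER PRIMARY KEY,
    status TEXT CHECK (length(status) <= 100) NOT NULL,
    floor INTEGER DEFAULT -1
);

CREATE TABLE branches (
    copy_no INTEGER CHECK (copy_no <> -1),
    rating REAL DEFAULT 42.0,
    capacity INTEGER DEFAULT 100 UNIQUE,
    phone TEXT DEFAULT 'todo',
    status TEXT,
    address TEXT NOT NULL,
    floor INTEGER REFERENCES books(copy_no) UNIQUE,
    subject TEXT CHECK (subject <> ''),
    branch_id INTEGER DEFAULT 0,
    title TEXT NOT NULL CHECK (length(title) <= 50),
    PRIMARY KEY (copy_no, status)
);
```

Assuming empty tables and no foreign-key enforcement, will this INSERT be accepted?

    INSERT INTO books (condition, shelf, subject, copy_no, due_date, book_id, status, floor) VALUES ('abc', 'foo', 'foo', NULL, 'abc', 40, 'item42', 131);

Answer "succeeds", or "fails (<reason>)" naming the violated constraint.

copy_no is explicitly set to NULL, but copy_no is declared NOT NULL.

fails (NOT NULL on copy_no)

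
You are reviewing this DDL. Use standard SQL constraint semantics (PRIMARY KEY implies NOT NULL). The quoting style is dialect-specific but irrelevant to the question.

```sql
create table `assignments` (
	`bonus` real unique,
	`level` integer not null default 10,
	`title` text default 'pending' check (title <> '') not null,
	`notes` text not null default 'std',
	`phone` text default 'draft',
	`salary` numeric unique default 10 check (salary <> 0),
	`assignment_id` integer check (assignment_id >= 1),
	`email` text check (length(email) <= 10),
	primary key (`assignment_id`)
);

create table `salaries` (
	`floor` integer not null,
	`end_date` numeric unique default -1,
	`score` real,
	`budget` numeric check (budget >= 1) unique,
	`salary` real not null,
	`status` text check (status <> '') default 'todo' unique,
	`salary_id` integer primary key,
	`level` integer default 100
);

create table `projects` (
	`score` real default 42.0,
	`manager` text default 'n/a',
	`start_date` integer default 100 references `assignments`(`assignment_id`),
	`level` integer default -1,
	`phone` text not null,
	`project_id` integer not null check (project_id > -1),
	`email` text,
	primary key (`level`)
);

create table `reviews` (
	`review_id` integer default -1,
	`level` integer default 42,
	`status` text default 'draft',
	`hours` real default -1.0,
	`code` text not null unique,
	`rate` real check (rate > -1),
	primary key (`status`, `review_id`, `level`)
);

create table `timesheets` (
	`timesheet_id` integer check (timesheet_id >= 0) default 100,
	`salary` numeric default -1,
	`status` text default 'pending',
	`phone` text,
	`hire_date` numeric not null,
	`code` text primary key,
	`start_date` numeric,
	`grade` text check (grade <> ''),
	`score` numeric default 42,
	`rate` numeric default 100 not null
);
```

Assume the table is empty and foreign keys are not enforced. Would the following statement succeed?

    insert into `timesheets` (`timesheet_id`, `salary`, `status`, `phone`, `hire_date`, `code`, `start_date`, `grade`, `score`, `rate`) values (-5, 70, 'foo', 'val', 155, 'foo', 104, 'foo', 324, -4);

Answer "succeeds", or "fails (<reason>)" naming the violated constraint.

fails (CHECK on timesheet_id)

The value -5 for timesheet_id violates CHECK (timesheet_id >= 0).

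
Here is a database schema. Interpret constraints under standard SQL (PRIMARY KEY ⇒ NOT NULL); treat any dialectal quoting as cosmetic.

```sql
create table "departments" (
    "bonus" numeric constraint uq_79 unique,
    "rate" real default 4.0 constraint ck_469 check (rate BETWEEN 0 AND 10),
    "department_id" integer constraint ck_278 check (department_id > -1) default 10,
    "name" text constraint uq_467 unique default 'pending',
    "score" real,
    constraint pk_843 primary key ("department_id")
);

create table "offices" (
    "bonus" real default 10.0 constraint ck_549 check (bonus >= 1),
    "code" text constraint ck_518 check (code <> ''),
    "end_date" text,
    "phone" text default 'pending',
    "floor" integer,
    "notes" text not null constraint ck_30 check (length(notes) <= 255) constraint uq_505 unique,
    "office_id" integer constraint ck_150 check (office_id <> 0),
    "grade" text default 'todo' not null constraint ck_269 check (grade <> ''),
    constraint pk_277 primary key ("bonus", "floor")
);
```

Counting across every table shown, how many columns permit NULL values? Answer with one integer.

departments: 4 nullable (bonus, rate, name, score — PK (department_id) and explicit NOT NULL columns excluded).
offices: 4 nullable (code, end_date, phone, office_id — PK (bonus, floor) and explicit NOT NULL columns excluded).
Total: 4 + 4 = 8.

8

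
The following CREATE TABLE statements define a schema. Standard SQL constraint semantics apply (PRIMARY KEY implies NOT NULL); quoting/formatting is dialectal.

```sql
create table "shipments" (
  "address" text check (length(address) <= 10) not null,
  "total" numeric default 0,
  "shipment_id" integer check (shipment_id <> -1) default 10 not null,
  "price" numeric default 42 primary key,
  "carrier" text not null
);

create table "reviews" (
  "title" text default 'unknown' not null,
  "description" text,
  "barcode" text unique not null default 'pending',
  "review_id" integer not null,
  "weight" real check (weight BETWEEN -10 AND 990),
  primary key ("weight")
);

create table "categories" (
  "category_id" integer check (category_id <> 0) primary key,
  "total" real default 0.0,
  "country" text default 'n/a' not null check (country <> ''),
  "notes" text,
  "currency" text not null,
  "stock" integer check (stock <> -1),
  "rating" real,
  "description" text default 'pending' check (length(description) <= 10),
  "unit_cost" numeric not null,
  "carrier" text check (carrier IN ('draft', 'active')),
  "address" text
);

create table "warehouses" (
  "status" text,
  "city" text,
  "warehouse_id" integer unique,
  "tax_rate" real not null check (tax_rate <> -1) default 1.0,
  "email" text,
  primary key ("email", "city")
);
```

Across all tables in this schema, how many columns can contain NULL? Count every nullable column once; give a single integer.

11

shipments: 1 nullable (total — PK (price) and explicit NOT NULL columns excluded).
reviews: 1 nullable (description — PK (weight) and explicit NOT NULL columns excluded).
categories: 7 nullable (total, notes, stock, rating, description, carrier, address — PK (category_id) and explicit NOT NULL columns excluded).
warehouses: 2 nullable (status, warehouse_id — PK (email, city) and explicit NOT NULL columns excluded).
Total: 1 + 1 + 7 + 2 = 11.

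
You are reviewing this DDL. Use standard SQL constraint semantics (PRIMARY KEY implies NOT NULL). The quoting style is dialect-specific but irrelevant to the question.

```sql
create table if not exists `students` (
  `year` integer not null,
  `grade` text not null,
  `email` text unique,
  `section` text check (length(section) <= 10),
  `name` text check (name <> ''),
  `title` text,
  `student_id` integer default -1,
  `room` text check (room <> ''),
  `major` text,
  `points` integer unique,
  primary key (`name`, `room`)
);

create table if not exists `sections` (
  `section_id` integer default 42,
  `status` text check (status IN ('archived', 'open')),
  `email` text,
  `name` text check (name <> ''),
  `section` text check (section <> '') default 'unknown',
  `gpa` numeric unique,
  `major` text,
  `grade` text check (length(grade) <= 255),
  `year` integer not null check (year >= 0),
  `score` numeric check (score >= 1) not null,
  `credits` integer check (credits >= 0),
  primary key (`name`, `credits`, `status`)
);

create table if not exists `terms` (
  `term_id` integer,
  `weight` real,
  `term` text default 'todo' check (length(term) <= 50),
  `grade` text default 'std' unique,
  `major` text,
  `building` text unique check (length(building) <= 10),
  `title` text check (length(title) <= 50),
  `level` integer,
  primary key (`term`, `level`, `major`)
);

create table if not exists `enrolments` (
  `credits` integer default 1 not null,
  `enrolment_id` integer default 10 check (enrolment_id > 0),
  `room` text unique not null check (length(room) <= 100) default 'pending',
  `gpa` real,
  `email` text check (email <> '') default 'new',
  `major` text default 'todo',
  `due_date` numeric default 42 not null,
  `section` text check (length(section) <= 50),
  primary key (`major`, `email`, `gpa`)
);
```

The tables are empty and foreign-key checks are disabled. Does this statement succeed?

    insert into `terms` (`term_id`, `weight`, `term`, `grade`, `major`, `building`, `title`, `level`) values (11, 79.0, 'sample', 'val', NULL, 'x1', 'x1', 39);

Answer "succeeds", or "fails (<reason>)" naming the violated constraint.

fails (NOT NULL on major)

major is explicitly set to NULL, but major is part of the PRIMARY KEY (implied NOT NULL).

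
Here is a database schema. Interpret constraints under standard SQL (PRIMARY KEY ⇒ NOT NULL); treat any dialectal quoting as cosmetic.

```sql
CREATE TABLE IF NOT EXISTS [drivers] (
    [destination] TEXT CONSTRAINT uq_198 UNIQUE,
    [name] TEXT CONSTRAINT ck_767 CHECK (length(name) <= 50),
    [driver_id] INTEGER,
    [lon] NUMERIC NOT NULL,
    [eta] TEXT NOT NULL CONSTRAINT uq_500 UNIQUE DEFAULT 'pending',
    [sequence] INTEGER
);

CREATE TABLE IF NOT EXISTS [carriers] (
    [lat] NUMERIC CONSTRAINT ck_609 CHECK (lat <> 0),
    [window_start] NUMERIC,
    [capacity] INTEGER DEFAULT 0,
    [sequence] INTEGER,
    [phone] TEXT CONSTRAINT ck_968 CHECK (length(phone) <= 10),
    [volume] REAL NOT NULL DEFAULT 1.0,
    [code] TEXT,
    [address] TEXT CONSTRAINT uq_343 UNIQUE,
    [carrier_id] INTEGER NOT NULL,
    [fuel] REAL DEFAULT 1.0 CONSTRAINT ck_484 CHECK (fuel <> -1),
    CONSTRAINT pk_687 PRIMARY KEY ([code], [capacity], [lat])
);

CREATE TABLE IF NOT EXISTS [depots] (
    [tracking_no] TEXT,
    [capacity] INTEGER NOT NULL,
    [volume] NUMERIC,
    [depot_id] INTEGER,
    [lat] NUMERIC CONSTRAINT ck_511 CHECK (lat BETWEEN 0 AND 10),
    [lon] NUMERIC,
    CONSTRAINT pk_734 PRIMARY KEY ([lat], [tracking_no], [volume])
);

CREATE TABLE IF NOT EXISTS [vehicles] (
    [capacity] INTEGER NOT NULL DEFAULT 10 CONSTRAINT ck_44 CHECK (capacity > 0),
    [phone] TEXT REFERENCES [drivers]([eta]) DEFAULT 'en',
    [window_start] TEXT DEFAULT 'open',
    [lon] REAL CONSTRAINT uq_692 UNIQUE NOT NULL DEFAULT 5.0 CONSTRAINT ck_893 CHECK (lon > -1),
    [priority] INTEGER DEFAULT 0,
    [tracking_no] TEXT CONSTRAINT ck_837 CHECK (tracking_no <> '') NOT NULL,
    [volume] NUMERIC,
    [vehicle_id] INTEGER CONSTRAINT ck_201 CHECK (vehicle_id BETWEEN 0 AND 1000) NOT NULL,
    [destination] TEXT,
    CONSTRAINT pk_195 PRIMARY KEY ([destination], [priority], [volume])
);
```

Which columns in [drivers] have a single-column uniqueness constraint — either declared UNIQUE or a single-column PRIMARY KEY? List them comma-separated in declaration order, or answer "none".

- destination: declared UNIQUE → unique.
- name: no UNIQUE or single-column PK constraint.
- driver_id: no UNIQUE or single-column PK constraint.
- lon: no UNIQUE or single-column PK constraint.
- eta: declared UNIQUE → unique.
- sequence: no UNIQUE or single-column PK constraint.

destination, eta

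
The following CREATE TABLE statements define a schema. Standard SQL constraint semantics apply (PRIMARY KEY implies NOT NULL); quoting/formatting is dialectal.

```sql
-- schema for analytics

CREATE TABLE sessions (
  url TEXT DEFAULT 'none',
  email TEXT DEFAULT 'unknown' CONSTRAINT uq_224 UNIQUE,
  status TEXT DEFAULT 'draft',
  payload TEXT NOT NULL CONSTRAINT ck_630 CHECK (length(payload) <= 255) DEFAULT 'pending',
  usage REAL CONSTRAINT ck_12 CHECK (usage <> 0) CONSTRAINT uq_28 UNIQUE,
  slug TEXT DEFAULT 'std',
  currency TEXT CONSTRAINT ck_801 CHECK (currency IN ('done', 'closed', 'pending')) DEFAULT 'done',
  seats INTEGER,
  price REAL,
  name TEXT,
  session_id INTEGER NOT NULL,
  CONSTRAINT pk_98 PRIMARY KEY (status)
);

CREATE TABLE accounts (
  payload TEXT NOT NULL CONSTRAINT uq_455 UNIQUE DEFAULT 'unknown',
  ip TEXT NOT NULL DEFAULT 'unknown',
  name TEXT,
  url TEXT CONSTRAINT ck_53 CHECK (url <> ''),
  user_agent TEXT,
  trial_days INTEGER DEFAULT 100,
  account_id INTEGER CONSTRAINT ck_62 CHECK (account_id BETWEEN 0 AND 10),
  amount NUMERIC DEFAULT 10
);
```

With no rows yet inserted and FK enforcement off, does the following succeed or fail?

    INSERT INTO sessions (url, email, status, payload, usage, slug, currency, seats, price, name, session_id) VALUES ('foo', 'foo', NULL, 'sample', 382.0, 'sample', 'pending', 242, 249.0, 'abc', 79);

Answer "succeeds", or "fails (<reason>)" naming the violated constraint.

status is explicitly set to NULL, but status is part of the PRIMARY KEY (implied NOT NULL).

fails (NOT NULL on status)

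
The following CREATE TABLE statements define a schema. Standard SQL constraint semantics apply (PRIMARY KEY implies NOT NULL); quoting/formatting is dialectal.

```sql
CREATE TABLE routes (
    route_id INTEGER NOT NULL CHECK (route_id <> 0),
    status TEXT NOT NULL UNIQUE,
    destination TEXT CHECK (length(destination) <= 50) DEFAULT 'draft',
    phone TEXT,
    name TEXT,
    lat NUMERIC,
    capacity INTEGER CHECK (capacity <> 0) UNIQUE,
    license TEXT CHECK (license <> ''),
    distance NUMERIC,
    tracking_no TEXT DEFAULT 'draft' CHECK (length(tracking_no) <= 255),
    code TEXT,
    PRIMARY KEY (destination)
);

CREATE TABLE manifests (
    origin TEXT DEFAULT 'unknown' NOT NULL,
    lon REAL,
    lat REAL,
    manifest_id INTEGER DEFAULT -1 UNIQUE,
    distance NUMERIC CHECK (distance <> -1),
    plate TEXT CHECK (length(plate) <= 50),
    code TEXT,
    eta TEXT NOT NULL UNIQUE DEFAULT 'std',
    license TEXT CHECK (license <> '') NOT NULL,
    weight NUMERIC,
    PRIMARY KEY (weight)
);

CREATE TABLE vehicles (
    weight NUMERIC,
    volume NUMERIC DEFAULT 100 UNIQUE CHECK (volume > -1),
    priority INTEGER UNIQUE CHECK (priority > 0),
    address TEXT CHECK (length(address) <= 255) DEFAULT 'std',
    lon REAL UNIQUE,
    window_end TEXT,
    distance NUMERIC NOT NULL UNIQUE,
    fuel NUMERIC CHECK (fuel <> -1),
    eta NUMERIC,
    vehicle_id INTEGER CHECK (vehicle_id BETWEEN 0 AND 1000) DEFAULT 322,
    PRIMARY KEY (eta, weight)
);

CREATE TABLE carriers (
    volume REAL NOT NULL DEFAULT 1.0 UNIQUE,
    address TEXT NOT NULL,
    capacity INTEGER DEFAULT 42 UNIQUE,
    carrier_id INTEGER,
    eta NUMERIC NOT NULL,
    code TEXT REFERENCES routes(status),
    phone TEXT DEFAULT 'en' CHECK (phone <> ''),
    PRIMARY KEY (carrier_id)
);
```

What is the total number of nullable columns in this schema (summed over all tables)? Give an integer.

24

routes: 8 nullable (phone, name, lat, capacity, license, distance, tracking_no, code — PK (destination) and explicit NOT NULL columns excluded).
manifests: 6 nullable (lon, lat, manifest_id, distance, plate, code — PK (weight) and explicit NOT NULL columns excluded).
vehicles: 7 nullable (volume, priority, address, lon, window_end, fuel, vehicle_id — PK (eta, weight) and explicit NOT NULL columns excluded).
carriers: 3 nullable (capacity, code, phone — PK (carrier_id) and explicit NOT NULL columns excluded).
Total: 8 + 6 + 7 + 3 = 24.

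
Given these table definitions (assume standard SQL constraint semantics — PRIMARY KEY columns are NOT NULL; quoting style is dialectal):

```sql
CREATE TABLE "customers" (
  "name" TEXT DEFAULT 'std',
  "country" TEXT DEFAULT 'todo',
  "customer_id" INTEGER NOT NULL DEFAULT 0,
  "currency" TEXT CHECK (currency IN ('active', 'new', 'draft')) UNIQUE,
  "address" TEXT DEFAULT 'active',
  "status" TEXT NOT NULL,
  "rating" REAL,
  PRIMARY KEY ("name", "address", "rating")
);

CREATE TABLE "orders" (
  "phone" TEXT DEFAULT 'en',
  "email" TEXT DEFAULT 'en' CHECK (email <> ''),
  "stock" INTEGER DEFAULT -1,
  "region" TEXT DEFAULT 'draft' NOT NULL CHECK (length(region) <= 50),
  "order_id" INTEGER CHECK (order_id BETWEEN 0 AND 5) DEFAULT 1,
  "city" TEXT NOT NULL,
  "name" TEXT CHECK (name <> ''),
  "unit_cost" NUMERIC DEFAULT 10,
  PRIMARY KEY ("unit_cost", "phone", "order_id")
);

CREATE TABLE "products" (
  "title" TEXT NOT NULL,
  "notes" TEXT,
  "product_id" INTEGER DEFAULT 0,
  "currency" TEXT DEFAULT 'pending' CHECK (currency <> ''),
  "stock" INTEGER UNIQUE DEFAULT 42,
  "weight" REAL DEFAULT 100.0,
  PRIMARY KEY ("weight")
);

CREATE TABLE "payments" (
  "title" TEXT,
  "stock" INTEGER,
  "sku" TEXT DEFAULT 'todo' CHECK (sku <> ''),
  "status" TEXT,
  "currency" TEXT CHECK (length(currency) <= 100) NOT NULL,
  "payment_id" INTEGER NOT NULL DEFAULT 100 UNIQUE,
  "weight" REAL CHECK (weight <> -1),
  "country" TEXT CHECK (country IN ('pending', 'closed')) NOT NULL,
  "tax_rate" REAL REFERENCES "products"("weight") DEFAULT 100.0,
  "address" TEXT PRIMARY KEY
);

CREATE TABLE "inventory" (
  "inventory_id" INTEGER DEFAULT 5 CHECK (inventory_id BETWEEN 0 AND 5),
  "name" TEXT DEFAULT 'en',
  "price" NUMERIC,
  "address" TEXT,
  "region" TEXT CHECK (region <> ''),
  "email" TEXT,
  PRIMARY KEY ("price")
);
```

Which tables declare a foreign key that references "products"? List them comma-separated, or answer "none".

payments

- payments.tax_rate references products(weight).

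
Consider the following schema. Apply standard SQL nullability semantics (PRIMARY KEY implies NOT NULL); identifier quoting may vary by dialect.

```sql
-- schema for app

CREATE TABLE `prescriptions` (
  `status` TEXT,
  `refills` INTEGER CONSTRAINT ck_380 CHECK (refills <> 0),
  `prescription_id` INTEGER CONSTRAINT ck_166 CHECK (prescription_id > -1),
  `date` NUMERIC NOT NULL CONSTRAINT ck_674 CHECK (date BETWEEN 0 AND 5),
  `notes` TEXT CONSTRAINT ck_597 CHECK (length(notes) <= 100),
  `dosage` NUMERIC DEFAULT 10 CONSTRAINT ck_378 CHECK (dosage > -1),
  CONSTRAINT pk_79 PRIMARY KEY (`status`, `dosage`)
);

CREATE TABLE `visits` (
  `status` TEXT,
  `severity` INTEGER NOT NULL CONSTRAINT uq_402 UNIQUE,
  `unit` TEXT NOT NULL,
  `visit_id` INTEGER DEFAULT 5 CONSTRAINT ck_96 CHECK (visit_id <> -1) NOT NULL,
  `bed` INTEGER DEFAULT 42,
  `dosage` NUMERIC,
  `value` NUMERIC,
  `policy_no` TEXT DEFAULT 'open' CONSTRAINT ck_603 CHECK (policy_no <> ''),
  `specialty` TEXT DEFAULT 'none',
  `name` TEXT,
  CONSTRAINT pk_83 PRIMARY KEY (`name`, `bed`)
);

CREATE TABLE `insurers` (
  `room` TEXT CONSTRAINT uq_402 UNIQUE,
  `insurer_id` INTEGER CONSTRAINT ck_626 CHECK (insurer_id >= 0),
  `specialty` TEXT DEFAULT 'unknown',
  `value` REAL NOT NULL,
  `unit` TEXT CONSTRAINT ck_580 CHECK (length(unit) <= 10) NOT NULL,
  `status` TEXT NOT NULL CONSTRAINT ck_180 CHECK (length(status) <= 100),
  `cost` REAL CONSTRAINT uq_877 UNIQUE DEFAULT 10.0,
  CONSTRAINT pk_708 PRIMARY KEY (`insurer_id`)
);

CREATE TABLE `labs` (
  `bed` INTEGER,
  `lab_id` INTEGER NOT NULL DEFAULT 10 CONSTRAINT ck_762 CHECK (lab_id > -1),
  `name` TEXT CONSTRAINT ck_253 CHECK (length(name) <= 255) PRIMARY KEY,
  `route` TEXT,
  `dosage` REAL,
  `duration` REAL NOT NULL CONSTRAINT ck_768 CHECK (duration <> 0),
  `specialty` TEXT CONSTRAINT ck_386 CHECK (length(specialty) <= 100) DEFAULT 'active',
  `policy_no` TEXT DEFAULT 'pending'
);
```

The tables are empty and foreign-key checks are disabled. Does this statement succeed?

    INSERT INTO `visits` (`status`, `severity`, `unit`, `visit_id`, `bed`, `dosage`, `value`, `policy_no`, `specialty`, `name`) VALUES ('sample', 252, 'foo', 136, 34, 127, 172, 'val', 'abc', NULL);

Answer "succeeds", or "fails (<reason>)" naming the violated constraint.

name is explicitly set to NULL, but name is part of the PRIMARY KEY (implied NOT NULL).

fails (NOT NULL on name)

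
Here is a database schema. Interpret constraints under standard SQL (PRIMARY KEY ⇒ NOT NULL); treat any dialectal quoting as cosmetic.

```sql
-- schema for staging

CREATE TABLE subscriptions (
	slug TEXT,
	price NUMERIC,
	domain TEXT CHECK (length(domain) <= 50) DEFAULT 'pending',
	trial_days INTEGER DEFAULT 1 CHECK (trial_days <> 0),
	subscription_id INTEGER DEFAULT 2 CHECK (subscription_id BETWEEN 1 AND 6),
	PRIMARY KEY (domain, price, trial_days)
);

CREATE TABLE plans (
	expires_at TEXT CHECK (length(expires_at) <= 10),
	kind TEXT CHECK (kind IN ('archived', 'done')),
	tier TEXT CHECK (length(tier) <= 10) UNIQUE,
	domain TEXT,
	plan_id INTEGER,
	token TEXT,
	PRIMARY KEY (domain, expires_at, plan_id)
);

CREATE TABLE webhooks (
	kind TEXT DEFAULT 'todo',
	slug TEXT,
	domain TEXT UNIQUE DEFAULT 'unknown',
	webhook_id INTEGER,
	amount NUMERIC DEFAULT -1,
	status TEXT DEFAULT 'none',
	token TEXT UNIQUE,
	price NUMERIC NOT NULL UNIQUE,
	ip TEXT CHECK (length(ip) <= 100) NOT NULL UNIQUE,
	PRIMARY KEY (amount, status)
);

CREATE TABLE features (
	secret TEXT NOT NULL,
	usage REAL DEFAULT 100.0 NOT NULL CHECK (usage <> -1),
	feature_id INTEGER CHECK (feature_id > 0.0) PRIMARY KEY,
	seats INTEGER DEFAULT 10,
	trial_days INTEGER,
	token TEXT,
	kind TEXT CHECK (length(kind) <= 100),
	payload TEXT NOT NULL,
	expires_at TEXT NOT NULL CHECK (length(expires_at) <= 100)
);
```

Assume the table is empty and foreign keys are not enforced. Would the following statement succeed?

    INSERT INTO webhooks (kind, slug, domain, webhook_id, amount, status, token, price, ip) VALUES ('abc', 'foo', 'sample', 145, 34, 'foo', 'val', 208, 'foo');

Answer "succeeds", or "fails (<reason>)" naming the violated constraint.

succeeds

NOT NULL columns: amount is supplied; ip is supplied; price is supplied; status is supplied.
CHECK constraints: 'foo' satisfies (length(ip) <= 100).
No constraint is violated.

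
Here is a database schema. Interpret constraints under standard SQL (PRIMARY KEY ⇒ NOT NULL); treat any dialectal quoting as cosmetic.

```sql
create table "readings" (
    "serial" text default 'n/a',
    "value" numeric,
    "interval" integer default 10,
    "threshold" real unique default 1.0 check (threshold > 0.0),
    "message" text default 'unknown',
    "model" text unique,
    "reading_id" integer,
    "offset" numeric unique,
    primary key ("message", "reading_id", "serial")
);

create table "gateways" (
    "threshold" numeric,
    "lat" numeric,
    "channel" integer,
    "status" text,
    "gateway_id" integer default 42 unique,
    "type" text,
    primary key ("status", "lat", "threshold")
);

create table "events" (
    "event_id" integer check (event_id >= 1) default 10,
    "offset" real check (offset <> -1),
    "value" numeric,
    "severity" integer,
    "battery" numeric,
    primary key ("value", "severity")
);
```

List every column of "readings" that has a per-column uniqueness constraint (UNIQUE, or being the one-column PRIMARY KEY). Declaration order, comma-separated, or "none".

threshold, model, offset

- serial: part of a composite PRIMARY KEY — only the tuple is unique, not this column on its own.
- value: no UNIQUE or single-column PK constraint.
- interval: no UNIQUE or single-column PK constraint.
- threshold: declared UNIQUE → unique.
- message: part of a composite PRIMARY KEY — only the tuple is unique, not this column on its own.
- model: declared UNIQUE → unique.
- reading_id: part of a composite PRIMARY KEY — only the tuple is unique, not this column on its own.
- offset: declared UNIQUE → unique.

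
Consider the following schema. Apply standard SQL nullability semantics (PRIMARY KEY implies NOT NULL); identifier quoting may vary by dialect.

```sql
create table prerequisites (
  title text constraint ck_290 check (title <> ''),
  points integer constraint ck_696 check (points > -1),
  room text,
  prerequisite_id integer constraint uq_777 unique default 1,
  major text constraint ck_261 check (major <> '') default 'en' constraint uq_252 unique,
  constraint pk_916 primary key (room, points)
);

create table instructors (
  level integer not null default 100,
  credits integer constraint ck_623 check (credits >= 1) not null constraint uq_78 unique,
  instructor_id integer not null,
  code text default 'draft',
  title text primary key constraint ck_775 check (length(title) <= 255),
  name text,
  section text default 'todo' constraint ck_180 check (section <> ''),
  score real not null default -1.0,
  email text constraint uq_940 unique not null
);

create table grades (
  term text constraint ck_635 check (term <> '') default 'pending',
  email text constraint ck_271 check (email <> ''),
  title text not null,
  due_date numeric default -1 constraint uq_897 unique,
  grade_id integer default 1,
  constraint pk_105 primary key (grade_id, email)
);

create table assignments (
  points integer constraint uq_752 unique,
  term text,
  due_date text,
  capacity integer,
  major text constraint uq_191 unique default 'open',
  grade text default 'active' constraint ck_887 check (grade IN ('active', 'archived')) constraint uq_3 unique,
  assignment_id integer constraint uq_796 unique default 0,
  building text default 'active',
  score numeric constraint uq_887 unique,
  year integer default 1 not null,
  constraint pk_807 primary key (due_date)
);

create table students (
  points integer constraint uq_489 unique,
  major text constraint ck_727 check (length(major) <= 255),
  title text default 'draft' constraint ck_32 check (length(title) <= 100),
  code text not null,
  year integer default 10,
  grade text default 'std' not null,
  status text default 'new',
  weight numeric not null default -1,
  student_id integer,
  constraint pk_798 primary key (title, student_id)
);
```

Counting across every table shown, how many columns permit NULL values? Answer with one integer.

prerequisites: 3 nullable (title, prerequisite_id, major — PK (room, points) and explicit NOT NULL columns excluded).
instructors: 3 nullable (code, name, section — PK (title) and explicit NOT NULL columns excluded).
grades: 2 nullable (term, due_date — PK (grade_id, email) and explicit NOT NULL columns excluded).
assignments: 8 nullable (points, term, capacity, major, grade, assignment_id, building, score — PK (due_date) and explicit NOT NULL columns excluded).
students: 4 nullable (points, major, year, status — PK (title, student_id) and explicit NOT NULL columns excluded).
Total: 3 + 3 + 2 + 8 + 4 = 20.

20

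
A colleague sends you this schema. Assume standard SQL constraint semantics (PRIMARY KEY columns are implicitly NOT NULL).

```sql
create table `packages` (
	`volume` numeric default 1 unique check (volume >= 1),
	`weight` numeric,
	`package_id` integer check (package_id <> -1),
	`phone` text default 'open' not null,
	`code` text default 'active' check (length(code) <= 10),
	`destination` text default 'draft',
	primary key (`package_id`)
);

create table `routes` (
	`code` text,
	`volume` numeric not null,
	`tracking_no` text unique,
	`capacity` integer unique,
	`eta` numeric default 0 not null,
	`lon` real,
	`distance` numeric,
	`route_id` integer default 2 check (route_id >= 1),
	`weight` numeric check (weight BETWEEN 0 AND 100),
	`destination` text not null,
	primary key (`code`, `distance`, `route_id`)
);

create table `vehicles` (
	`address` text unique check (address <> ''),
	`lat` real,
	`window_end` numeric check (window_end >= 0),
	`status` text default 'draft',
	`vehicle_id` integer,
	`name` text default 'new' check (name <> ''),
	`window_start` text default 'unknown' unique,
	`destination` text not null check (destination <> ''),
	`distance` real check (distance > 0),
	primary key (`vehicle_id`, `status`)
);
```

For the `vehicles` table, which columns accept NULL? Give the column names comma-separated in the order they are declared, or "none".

- address: CHECK does not forbid NULL (a CHECK constraint passes when its expression is NULL) → nullable.
- lat: no NOT NULL constraint applies → nullable.
- window_end: CHECK does not forbid NULL (a CHECK constraint passes when its expression is NULL) → nullable.
- status: part of the PRIMARY KEY, which implies NOT NULL → not nullable.
- vehicle_id: part of the PRIMARY KEY, which implies NOT NULL → not nullable.
- name: CHECK does not forbid NULL (a CHECK constraint passes when its expression is NULL) → nullable.
- window_start: UNIQUE does not imply NOT NULL → nullable.
- destination: declared NOT NULL → not nullable.
- distance: CHECK does not forbid NULL (a CHECK constraint passes when its expression is NULL) → nullable.

address, lat, window_end, name, window_start, distance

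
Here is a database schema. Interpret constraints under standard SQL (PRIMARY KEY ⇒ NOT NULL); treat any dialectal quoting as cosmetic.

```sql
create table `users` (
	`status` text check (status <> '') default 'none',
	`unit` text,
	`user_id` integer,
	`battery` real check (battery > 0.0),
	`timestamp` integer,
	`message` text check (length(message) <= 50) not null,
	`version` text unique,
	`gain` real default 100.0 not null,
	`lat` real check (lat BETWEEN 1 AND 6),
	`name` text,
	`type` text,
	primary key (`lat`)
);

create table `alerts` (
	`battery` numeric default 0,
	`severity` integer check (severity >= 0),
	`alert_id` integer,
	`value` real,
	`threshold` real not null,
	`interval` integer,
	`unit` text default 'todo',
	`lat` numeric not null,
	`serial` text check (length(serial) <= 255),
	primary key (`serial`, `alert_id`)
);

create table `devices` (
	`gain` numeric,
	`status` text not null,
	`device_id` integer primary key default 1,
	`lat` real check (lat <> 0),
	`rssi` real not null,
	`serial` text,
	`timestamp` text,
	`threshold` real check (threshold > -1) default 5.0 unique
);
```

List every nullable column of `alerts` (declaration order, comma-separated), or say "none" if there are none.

- battery: DEFAULT only fills an omitted column; an explicit NULL is still allowed → nullable.
- severity: CHECK does not forbid NULL (a CHECK constraint passes when its expression is NULL) → nullable.
- alert_id: part of the PRIMARY KEY, which implies NOT NULL → not nullable.
- value: no NOT NULL constraint applies → nullable.
- threshold: declared NOT NULL → not nullable.
- interval: no NOT NULL constraint applies → nullable.
- unit: DEFAULT only fills an omitted column; an explicit NULL is still allowed → nullable.
- lat: declared NOT NULL → not nullable.
- serial: part of the PRIMARY KEY, which implies NOT NULL → not nullable.

battery, severity, value, interval, unit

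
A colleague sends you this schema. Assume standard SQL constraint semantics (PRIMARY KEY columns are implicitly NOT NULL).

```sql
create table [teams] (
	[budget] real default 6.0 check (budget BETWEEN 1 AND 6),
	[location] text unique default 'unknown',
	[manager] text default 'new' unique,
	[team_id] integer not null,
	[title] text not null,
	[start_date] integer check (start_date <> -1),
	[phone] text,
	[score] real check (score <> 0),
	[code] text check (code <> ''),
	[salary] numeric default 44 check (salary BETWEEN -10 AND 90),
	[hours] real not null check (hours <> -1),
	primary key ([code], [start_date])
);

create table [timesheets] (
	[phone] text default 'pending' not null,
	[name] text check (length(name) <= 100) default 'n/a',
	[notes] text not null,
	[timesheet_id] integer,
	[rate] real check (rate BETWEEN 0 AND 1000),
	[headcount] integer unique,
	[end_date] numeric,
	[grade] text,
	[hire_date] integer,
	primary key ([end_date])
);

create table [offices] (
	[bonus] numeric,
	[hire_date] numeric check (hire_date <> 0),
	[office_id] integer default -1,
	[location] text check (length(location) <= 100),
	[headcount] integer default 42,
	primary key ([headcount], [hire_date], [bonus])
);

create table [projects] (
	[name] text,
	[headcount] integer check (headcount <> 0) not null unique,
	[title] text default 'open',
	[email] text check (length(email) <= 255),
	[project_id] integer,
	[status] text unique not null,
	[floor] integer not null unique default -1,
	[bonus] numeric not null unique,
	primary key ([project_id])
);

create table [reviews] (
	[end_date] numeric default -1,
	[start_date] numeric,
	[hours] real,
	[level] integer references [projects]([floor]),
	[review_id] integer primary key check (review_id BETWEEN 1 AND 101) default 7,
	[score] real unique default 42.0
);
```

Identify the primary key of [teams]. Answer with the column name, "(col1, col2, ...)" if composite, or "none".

(code, start_date)

A table-level PRIMARY KEY clause names 2 columns: code, start_date.
This is a composite key — the combination is unique, not each column individually.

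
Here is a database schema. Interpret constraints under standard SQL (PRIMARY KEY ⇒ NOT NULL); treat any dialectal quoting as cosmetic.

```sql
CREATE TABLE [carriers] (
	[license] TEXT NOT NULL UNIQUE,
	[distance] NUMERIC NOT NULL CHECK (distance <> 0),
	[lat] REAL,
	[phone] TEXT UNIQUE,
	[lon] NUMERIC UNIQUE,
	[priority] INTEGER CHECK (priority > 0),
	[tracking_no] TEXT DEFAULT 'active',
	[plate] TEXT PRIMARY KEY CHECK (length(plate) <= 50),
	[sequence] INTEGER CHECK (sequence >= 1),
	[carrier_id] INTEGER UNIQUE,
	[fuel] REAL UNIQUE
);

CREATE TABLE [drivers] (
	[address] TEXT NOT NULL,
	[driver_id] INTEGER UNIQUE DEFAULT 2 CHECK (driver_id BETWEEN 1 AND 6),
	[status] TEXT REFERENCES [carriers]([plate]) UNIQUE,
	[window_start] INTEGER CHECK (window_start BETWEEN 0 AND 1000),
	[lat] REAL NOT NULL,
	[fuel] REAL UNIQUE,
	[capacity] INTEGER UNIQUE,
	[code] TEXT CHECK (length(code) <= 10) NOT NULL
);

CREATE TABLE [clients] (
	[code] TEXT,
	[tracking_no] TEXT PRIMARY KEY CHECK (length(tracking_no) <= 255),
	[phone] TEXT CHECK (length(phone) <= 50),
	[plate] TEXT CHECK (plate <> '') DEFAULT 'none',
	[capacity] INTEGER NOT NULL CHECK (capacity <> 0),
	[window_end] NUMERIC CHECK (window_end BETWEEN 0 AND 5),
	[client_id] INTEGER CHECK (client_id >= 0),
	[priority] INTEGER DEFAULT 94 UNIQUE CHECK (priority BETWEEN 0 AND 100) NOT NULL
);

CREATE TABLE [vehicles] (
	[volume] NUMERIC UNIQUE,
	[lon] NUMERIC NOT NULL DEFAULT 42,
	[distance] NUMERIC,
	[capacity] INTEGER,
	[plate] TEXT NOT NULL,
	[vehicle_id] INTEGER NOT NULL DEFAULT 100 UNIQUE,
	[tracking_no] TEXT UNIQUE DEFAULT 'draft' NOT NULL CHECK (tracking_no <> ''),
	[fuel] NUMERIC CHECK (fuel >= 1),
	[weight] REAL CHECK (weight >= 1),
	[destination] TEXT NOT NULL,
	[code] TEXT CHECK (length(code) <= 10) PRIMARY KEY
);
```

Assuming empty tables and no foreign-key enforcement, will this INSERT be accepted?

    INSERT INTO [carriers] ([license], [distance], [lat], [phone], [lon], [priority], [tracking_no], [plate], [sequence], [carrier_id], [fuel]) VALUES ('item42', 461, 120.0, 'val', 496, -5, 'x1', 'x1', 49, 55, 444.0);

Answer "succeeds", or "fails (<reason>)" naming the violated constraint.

The value -5 for priority violates CHECK (priority > 0).

fails (CHECK on priority)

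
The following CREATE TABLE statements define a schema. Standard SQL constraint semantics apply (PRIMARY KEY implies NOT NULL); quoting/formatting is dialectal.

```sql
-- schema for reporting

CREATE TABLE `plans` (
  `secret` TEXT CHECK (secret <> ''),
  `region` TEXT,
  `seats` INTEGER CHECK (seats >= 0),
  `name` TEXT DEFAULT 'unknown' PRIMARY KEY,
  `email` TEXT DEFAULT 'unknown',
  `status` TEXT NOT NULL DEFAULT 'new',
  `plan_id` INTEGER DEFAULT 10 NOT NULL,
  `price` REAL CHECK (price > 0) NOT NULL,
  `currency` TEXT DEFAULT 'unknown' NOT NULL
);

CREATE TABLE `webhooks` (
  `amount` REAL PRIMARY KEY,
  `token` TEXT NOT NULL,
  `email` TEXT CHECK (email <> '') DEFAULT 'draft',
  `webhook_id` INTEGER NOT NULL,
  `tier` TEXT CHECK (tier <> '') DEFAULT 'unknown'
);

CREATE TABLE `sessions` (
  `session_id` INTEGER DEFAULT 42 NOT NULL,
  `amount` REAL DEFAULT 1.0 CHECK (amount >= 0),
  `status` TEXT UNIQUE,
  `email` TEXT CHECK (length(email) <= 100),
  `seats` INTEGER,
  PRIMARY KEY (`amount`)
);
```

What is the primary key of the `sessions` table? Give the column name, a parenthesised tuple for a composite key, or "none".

amount

amount is declared PRIMARY KEY as a table-level PRIMARY KEY clause.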